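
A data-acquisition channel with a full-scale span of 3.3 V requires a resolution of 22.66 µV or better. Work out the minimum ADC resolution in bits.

18 bits

Number of steps required ≥ 3.3 V / 22.66 µV = 145631.07.
Need 2^N ≥ 145631.07; 2^17 = 131072, 2^18 = 262144.
Minimum N = 18.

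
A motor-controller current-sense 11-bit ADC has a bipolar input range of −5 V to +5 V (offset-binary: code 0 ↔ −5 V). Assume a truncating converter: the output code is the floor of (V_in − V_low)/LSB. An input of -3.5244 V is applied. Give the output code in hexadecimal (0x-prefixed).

code 0x12E (decimal 302)

With 2048 levels over 10 V, one step is 4.883 mV.
Input sits at 302.203 steps above V_low.
So the output code is 302.
In hexadecimal (0x-prefixed): 0x12E.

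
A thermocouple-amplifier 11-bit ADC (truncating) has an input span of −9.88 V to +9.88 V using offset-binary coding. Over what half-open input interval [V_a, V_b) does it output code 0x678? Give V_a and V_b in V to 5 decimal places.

LSB = 19.76/2^11 = 9.648 mV.
Code 0x678 = 1656 decimal.
V_a = V_low + 1656·LSB = 6.09781 V; V_b = V_low + 1657·LSB = 6.10746 V.

[6.09781 V, 6.10746 V)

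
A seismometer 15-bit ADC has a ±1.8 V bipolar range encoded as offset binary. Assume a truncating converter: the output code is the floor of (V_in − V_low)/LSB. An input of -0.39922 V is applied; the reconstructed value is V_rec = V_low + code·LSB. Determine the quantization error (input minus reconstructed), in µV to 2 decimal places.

One LSB is 3.6 V / 32768 = 109.86 µV.
(V_in − V_low)/LSB = (-0.39922 − (−1.8))/0.000109863 = 12750.2108 → code 12750 (floor).
V_rec = (−1.8) + 12750·0.000109863 = -0.39924316 V.
Difference: 2.31641e-05 V → 23.16 µV.

23.16 µV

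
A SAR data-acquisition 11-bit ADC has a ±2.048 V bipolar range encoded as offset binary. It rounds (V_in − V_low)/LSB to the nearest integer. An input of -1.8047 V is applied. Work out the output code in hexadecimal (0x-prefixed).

code 0x7A (decimal 122)

With 2048 levels over 4.096 V, one step is 2.000 mV.
(-1.8047 − (−2.048)) / 0.002 = 121.650 LSBs.
round(121.650) = 122.
In hexadecimal (0x-prefixed): 0x7A.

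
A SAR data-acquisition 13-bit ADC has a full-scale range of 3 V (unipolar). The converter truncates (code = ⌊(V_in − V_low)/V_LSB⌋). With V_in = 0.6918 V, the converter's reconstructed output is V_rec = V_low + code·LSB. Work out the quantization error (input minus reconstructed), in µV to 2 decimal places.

Step size: 3 V ÷ 2^13 = 366.21 µV.
(V_in − V_low)/LSB = (0.6918 − 0)/0.000366211 = 1889.0752 → code 1889 (floor).
V_rec = 0 + 1889·0.000366211 = 0.69177246 V.
V_in − V_rec = 2.75391e-05 V = 27.54 µV.

27.54 µV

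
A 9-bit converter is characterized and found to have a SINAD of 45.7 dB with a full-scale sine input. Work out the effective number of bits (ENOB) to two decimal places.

7.30 bits

ENOB = (SINAD − 1.76) / 6.02 = (45.7 − 1.76)/6.02 = 7.299.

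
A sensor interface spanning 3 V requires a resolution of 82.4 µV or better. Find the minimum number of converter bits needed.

Number of steps required ≥ 3 V / 82.4 µV = 36407.77.
Need 2^N ≥ 36407.77; 2^15 = 32768, 2^16 = 65536.
Minimum N = 16.

16 bits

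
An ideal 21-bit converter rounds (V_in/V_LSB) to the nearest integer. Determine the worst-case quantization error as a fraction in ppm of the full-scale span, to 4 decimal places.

0.2384 ppm

Rounding → worst-case error = ½ LSB = V_FS/2^22, so 1e+06/4194304 = 0.238419 ppm of full scale.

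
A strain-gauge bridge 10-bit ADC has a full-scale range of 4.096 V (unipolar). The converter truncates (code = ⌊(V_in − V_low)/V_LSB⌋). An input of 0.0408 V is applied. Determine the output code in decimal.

Full-scale span = 4.096 V; LSB = 4.096/2^10 = 4.000 mV.
Input sits at 10.200 steps above V_low.
Floor → code 10.

code 10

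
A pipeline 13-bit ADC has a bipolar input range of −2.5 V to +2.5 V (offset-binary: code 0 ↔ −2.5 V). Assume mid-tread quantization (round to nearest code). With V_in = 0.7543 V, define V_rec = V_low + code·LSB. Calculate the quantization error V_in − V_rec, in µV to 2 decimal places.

-94.53 µV

Step size: 5 V ÷ 2^13 = 0.610 mV.
(0.7543 − (−2.5))/0.000610352 = 5331.8451; round gives code 5332.
Code 5332 maps back to (−2.5) + 5332×0.000610352 V = 0.75439453 V.
Error = 0.7543 − 0.75439453 = -9.45312e-05 V = -94.53 µV.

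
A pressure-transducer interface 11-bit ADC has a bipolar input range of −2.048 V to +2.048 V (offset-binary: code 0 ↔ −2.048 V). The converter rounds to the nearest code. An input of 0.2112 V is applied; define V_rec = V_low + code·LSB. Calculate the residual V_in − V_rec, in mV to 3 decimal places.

-0.800 mV

One LSB is 4.096 V / 2048 = 2.000 mV.
Scaled input = 1129.6000 LSBs, so code = 1130.
V_rec = (−2.048) + 1130·0.002 = 0.212 V.
V_in − V_rec = -0.0008 V = -0.800 mV.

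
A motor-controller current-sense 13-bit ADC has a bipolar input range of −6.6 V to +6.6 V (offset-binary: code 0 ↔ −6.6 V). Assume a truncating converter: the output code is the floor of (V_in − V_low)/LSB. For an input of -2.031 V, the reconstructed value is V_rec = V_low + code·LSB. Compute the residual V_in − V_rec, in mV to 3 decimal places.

One LSB is 13.2 V / 8192 = 1.611 mV.
(V_in − V_low)/LSB = (-2.031 − (−6.6))/0.00161133 = 2835.5491 → code 2835 (floor).
Code 2835 maps back to (−6.6) + 2835×0.00161133 V = -2.0318848 V.
Error = -2.031 − (−2.0318848) = 0.000884766 V = 0.885 mV.

0.885 mV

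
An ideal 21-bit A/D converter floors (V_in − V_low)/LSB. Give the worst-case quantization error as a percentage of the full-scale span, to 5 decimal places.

0.00005 %

Truncating → worst-case error = 1 LSB = V_FS/2^21, so 100/2097152 = 4.76837e-05 % of full scale.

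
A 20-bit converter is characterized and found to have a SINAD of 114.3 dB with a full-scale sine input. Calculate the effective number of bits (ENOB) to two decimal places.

ENOB = (SINAD − 1.76) / 6.02 = (114.3 − 1.76)/6.02 = 18.694.

18.69 bits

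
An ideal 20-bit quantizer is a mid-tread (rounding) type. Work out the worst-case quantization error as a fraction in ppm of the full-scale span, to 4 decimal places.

0.4768 ppm

Rounding → worst-case error = ½ LSB = V_FS/2^21, so 1e+06/2097152 = 0.476837 ppm of full scale.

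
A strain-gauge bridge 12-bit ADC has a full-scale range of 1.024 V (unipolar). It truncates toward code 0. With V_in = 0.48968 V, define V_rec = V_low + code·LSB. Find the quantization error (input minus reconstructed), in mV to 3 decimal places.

LSB = 1.024/2^12 = 250.00 µV.
(0.48968 − 0)/0.00025 = 1958.7200; ⌊·⌋ gives code 1958.
Reconstructed: 0.4895 V.
Difference: 0.00018 V → 0.180 mV.

0.180 mV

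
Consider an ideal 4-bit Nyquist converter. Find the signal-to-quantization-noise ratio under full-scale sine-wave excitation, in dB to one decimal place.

25.8 dB

SNR ≈ 6.02·N + 1.76 dB = 6.02·4 + 1.76 = 25.84 dB.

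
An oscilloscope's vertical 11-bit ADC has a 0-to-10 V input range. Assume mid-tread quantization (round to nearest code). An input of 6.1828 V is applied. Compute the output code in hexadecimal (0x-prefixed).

Full-scale span = 10 V; LSB = 10/2^11 = 4.883 mV.
(V_in − V_low)/LSB = (6.1828 − 0) / 0.00488281 = 1266.237.
Round → code 1266.
In hexadecimal (0x-prefixed): 0x4F2.

code 0x4F2 (decimal 1266)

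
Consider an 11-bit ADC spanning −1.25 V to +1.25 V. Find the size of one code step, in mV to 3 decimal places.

Full-scale span = 2.5 V.
LSB = 2.5 / 2^11 = 2.5 / 2048 = 0.0012207 V = 1.221 mV.

1.221 mV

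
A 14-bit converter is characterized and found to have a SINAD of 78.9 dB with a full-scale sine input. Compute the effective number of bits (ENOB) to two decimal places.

12.81 bits

ENOB = (SINAD − 1.76) / 6.02 = (78.9 − 1.76)/6.02 = 12.814.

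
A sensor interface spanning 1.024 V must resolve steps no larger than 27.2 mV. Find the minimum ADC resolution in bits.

Number of steps required ≥ 1.024 V / 27.2 mV = 37.65.
Need 2^N ≥ 37.65; 2^5 = 32, 2^6 = 64.
Minimum N = 6.

6 bits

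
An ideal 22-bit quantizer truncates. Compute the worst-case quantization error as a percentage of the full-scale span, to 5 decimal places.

0.00002 %

Truncating → worst-case error = 1 LSB = V_FS/2^22, so 100/4194304 = 2.38419e-05 % of full scale.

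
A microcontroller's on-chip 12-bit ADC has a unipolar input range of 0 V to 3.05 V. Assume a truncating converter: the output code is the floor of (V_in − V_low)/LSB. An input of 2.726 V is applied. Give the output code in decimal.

With 4096 levels over 3.05 V, one step is 0.745 mV.
Input sits at 3660.884 steps above V_low.
Floor → code 3660.

code 3660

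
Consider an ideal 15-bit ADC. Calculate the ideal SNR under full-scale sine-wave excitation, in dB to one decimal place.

SNR ≈ 6.02·N + 1.76 dB = 6.02·15 + 1.76 = 92.06 dB.

92.1 dB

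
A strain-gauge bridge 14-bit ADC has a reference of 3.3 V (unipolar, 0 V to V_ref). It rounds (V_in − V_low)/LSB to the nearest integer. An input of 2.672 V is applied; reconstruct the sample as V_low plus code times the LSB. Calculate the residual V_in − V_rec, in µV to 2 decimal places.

15.14 µV

Step size: 3.3 V ÷ 2^14 = 201.42 µV.
(2.672 − 0)/0.000201416 = 13266.0752; round gives code 13266.
V_rec = 0 + 13266·0.000201416 = 2.6719849 V.
Difference: 1.51367e-05 V → 15.14 µV.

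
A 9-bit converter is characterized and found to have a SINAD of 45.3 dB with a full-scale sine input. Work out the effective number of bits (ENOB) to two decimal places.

7.23 bits

ENOB = (SINAD − 1.76) / 6.02 = (45.3 − 1.76)/6.02 = 7.233.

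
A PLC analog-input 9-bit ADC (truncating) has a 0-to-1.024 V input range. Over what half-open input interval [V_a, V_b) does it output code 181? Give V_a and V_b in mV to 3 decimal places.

LSB = 1.024/2^9 = 2.000 mV.
V_a = V_low + 181·LSB = 0.362 V; V_b = V_low + 182·LSB = 0.364 V.

[362.000 mV, 364.000 mV)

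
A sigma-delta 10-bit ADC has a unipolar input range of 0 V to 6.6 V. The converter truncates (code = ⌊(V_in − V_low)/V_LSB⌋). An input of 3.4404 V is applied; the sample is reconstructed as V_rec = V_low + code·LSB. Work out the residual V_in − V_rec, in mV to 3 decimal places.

Step size: 6.6 V ÷ 2^10 = 6.445 mV.
(V_in − V_low)/LSB = (3.4404 − 0)/0.00644531 = 533.7833 → code 533 (floor).
Code 533 maps back to 0 + 533×0.00644531 V = 3.4353516 V.
V_in − V_rec = 0.00504844 V = 5.048 mV.

5.048 mV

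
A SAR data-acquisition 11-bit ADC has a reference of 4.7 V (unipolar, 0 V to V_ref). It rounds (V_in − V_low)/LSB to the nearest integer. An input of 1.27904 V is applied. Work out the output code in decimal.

code 557

Full-scale span = 4.7 V; LSB = 4.7/2^11 = 2.295 mV.
(V_in − V_low)/LSB = (1.27904 − 0) / 0.00229492 = 557.335.
round(557.335) = 557.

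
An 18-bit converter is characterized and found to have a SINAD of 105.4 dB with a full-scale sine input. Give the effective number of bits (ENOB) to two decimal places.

17.22 bits

ENOB = (SINAD − 1.76) / 6.02 = (105.4 − 1.76)/6.02 = 17.216.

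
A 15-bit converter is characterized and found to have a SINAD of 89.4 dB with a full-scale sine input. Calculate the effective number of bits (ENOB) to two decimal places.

14.56 bits

ENOB = (SINAD − 1.76) / 6.02 = (89.4 − 1.76)/6.02 = 14.558.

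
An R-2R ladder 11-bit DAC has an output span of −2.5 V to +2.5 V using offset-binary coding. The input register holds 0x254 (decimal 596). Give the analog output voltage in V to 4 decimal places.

LSB = 5 V / 2^11 = 2.441 mV.
Code 0x254 = 596 decimal.
V_out = (−2.5) + 596 × 0.00244141 V = -1.04492 V.

-1.0449 V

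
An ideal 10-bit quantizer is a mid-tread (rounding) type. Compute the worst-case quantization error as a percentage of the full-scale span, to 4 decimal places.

Rounding → worst-case error = ½ LSB = V_FS/2^11, so 100/2048 = 0.0488281 % of full scale.

0.0488 %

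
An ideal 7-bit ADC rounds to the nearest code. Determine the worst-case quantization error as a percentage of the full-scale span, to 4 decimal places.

Rounding → worst-case error = ½ LSB = V_FS/2^8, so 100/256 = 0.390625 % of full scale.

0.3906 %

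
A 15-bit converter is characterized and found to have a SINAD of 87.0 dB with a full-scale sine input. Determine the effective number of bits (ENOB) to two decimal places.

14.16 bits

ENOB = (SINAD − 1.76) / 6.02 = (87.0 − 1.76)/6.02 = 14.159.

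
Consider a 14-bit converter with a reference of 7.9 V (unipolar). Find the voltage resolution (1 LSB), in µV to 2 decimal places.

Full-scale span = 7.9 V.
LSB = 7.9 / 2^14 = 7.9 / 16384 = 0.000482178 V = 482.18 µV.

482.18 µV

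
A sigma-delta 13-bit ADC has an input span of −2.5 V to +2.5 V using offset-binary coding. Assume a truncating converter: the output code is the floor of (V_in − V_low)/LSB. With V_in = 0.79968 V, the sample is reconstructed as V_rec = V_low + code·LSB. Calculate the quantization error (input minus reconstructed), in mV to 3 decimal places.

Step size: 5 V ÷ 2^13 = 0.610 mV.
(0.79968 − (−2.5))/0.000610352 = 5406.1957; ⌊·⌋ gives code 5406.
Reconstructed: 0.79956055 V.
Difference: 0.000119453 V → 0.119 mV.

0.119 mV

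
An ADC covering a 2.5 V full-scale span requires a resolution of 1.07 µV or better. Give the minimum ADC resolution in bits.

Number of steps required ≥ 2.5 V / 1.07 µV = 2336448.60.
Need 2^N ≥ 2336448.60; 2^21 = 2097152, 2^22 = 4194304.
Minimum N = 22.

22 bits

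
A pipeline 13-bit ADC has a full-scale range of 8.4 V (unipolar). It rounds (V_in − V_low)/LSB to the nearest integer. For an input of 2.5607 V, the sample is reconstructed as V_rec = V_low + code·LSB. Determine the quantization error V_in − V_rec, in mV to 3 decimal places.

Step size: 8.4 V ÷ 2^13 = 1.025 mV.
(V_in − V_low)/LSB = (2.5607 − 0)/0.00102539 = 2497.2922 → code 2497 (round).
Code 2497 maps back to 0 + 2497×0.00102539 V = 2.5604004 V.
V_in − V_rec = 0.000299609 V = 0.300 mV.

0.300 mV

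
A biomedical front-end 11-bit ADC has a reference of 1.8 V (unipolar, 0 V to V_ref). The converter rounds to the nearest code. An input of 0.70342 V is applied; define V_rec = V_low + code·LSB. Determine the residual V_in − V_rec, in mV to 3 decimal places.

LSB = 1.8/2^11 = 0.879 mV.
Scaled input = 800.3356 LSBs, so code = 800.
Code 800 maps back to 0 + 800×0.000878906 V = 0.703125 V.
V_in − V_rec = 0.000295 V = 0.295 mV.

0.295 mV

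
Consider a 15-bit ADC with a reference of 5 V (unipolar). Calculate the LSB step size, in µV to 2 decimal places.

Full-scale span = 5 V.
LSB = 5 / 2^15 = 5 / 32768 = 0.000152588 V = 152.59 µV.

152.59 µV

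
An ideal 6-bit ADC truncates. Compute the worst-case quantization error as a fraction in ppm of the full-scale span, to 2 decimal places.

15625.00 ppm

Truncating → worst-case error = 1 LSB = V_FS/2^6, so 1e+06/64 = 15625 ppm of full scale.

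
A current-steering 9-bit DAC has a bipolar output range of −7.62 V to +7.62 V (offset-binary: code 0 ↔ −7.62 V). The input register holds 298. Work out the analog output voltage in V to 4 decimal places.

LSB = 15.24 V / 2^9 = 29.766 mV.
V_out = (−7.62) + 298 × 0.0297656 V = 1.25016 V.

1.2502 V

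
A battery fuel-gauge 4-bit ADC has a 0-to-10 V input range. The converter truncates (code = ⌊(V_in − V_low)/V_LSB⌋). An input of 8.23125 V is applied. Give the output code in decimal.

Full-scale span = 10 V; LSB = 10/2^4 = 0.6250 V.
(8.23125 − 0) / 0.625 = 13.170 LSBs.
⌊·⌋(13.170) = 13.

code 13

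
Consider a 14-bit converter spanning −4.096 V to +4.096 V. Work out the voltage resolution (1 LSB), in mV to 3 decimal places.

Full-scale span = 8.192 V.
LSB = 8.192 / 2^14 = 8.192 / 16384 = 0.0005 V = 0.500 mV.

0.500 mV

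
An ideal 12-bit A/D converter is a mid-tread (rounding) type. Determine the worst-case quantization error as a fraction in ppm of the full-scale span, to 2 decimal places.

Rounding → worst-case error = ½ LSB = V_FS/2^13, so 1e+06/8192 = 122.07 ppm of full scale.

122.07 ppm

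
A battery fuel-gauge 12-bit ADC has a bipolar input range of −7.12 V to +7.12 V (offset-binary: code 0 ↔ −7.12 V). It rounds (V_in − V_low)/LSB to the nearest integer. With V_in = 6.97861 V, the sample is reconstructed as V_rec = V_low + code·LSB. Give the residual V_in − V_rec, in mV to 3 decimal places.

LSB = 14.24/2^12 = 3.477 mV.
(V_in − V_low)/LSB = (6.97861 − (−7.12))/0.00347656 = 4055.3305 → code 4055 (round).
V_rec = (−7.12) + 4055·0.00347656 = 6.9774609 V.
Difference: 0.00114906 V → 1.149 mV.

1.149 mV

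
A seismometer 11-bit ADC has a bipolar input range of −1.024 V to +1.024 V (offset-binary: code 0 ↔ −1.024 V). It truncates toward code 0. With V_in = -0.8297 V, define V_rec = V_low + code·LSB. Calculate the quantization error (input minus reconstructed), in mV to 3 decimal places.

One LSB is 2.048 V / 2048 = 1.000 mV.
Scaled input = 194.3000 LSBs, so code = 194.
Reconstructed: -0.83 V.
Difference: 0.0003 V → 0.300 mV.

0.300 mV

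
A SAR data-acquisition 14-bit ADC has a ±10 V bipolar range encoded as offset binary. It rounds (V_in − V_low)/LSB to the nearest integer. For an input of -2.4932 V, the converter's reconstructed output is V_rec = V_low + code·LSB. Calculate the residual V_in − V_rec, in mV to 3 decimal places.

-0.524 mV

LSB = 20/2^14 = 1.221 mV.
(-2.4932 − (−10))/0.0012207 = 6149.5706; round gives code 6150.
Reconstructed: -2.4926758 V.
V_in − V_rec = -0.000524219 V = -0.524 mV.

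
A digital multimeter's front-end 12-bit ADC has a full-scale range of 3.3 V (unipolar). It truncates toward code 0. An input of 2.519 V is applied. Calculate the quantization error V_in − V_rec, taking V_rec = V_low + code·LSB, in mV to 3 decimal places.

0.494 mV

LSB = 3.3/2^12 = 0.806 mV.
(2.519 − 0)/0.000805664 = 3126.6133; ⌊·⌋ gives code 3126.
Code 3126 maps back to 0 + 3126×0.000805664 V = 2.5185059 V.
V_in − V_rec = 0.000494141 V = 0.494 mV.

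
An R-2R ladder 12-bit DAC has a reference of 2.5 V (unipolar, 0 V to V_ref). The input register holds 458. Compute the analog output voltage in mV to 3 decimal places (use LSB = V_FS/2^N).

279.541 mV

LSB = 2.5 V / 2^12 = 0.610 mV.
V_out = 0 + 458 × 0.000610352 V = 0.279541 V.
= 279.541 mV.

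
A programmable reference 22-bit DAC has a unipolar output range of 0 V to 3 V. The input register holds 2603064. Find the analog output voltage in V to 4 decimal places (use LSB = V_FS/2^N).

LSB = 3 V / 2^22 = 0.72 µV.
V_out = 0 + 2603064 × 7.15256e-07 V = 1.86186 V.

1.8619 V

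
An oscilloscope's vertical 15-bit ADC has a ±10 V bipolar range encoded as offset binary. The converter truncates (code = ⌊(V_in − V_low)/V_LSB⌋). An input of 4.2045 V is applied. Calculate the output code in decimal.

code 23272

Full-scale span = 20 V; LSB = 20/2^15 = 0.610 mV.
Input sits at 23272.653 steps above V_low.
Floor → code 23272.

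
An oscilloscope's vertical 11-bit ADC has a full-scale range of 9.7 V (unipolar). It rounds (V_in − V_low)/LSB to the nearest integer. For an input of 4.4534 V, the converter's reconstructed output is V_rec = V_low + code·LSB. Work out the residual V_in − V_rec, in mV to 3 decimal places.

Step size: 9.7 V ÷ 2^11 = 4.736 mV.
(4.4534 − 0)/0.00473633 = 940.2642; round gives code 940.
Reconstructed: 4.4521484 V.
Difference: 0.00125156 V → 1.252 mV.

1.252 mV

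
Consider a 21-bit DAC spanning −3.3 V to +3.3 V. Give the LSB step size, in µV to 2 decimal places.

Full-scale span = 6.6 V.
LSB = 6.6 / 2^21 = 6.6 / 2097152 = 3.14713e-06 V = 3.15 µV.

3.15 µV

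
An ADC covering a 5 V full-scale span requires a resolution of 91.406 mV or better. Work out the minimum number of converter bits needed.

6 bits

Number of steps required ≥ 5 V / 91.406 mV = 54.70.
Need 2^N ≥ 54.70; 2^5 = 32, 2^6 = 64.
Minimum N = 6.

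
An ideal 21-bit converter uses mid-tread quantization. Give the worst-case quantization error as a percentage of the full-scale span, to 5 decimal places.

Rounding → worst-case error = ½ LSB = V_FS/2^22, so 100/4194304 = 2.38419e-05 % of full scale.

0.00002 %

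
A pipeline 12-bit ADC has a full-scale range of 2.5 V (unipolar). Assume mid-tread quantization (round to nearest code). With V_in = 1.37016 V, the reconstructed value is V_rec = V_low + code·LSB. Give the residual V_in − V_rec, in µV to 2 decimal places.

LSB = 2.5/2^12 = 0.610 mV.
(1.37016 − 0)/0.000610352 = 2244.8701; round gives code 2245.
Code 2245 maps back to 0 + 2245×0.000610352 V = 1.3702393 V.
Error = 1.37016 − 1.3702393 = -7.92578e-05 V = -79.26 µV.

-79.26 µV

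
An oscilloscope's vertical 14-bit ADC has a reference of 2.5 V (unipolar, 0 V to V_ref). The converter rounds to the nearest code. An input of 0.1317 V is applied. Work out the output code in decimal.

LSB = 2.5 V / 16384 = 152.59 µV.
(0.1317 − 0) / 0.000152588 = 863.109 LSBs.
Round → code 863.

code 863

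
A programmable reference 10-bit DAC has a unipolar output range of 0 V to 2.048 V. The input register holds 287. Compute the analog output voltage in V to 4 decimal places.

0.5740 V

LSB = 2.048 V / 2^10 = 2.000 mV.
V_out = 0 + 287 × 0.002 V = 0.574 V.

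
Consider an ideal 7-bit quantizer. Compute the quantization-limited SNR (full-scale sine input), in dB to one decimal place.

SNR ≈ 6.02·N + 1.76 dB = 6.02·7 + 1.76 = 43.90 dB.

43.9 dB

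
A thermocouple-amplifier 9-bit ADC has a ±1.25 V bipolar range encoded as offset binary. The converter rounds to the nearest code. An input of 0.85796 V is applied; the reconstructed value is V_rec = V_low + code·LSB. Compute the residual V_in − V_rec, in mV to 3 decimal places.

Step size: 2.5 V ÷ 2^9 = 4.883 mV.
(0.85796 − (−1.25))/0.00488281 = 431.7102; round gives code 432.
Reconstructed: 0.859375 V.
Error = 0.85796 − 0.859375 = -0.001415 V = -1.415 mV.

-1.415 mV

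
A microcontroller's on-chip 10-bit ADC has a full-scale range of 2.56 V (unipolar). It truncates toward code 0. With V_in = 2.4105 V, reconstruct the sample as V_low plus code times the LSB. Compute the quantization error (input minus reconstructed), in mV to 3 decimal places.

One LSB is 2.56 V / 1024 = 2.500 mV.
(2.4105 − 0)/0.0025 = 964.2000; ⌊·⌋ gives code 964.
Reconstructed: 2.41 V.
Difference: 0.0005 V → 0.500 mV.

0.500 mV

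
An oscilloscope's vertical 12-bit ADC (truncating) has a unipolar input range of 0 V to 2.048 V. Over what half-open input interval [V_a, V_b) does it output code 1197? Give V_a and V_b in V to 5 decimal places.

LSB = 2.048/2^12 = 0.500 mV.
V_a = V_low + 1197·LSB = 0.5985 V; V_b = V_low + 1198·LSB = 0.599 V.

[0.59850 V, 0.59900 V)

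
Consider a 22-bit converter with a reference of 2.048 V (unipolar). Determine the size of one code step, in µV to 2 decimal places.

0.49 µV

Full-scale span = 2.048 V.
LSB = 2.048 / 2^22 = 2.048 / 4194304 = 4.88281e-07 V = 0.49 µV.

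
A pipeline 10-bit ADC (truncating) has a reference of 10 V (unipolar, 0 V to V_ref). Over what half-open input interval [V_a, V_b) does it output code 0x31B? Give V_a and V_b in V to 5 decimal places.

LSB = 10/2^10 = 9.766 mV.
Code 0x31B = 795 decimal.
V_a = V_low + 795·LSB = 7.76367 V; V_b = V_low + 796·LSB = 7.77344 V.

[7.76367 V, 7.77344 V)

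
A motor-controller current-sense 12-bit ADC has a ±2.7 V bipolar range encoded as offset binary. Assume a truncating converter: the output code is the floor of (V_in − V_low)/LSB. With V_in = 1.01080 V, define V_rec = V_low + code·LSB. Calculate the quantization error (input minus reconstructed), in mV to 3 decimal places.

LSB = 5.4/2^12 = 1.318 mV.
(V_in − V_low)/LSB = (1.01080 − (−2.7))/0.00131836 = 2814.7105 → code 2814 (floor).
V_rec = (−2.7) + 2814·0.00131836 = 1.0098633 V.
Difference: 0.000936719 V → 0.937 mV.

0.937 mV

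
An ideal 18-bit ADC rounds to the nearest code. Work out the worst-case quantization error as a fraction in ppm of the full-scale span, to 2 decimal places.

1.91 ppm

Rounding → worst-case error = ½ LSB = V_FS/2^19, so 1e+06/524288 = 1.90735 ppm of full scale.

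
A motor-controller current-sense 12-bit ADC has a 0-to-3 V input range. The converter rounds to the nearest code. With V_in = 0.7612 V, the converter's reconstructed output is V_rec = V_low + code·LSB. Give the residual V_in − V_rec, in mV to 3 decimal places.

One LSB is 3 V / 4096 = 0.732 mV.
Scaled input = 1039.2917 LSBs, so code = 1039.
Code 1039 maps back to 0 + 1039×0.000732422 V = 0.76098633 V.
Error = 0.7612 − 0.76098633 = 0.000213672 V = 0.214 mV.

0.214 mV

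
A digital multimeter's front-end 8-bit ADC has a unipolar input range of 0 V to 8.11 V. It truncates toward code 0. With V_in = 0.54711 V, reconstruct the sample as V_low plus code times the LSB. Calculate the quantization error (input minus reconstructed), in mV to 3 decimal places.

LSB = 8.11/2^8 = 31.680 mV.
(0.54711 − 0)/0.0316797 = 17.2701; ⌊·⌋ gives code 17.
Reconstructed: 0.53855469 V.
V_in − V_rec = 0.00855531 V = 8.555 mV.

8.555 mV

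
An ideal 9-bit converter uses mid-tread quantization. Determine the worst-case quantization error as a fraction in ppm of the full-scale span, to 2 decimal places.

976.56 ppm

Rounding → worst-case error = ½ LSB = V_FS/2^10, so 1e+06/1024 = 976.562 ppm of full scale.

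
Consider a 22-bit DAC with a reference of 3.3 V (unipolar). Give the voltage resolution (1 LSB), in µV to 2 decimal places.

0.79 µV

Full-scale span = 3.3 V.
LSB = 3.3 / 2^22 = 3.3 / 4194304 = 7.86781e-07 V = 0.79 µV.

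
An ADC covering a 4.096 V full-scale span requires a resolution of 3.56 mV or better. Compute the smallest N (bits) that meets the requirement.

11 bits

Number of steps required ≥ 4.096 V / 3.56 mV = 1150.56.
Need 2^N ≥ 1150.56; 2^10 = 1024, 2^11 = 2048.
Minimum N = 11.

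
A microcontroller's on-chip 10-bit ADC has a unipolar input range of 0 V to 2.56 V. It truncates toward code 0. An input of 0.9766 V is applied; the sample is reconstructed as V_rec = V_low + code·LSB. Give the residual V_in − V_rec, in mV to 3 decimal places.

LSB = 2.56/2^10 = 2.500 mV.
(0.9766 − 0)/0.0025 = 390.6400; ⌊·⌋ gives code 390.
Code 390 maps back to 0 + 390×0.0025 V = 0.975 V.
Difference: 0.0016 V → 1.600 mV.

1.600 mV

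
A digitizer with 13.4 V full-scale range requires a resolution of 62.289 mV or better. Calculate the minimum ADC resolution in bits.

8 bits

Number of steps required ≥ 13.4 V / 62.289 mV = 215.13.
Need 2^N ≥ 215.13; 2^7 = 128, 2^8 = 256.
Minimum N = 8.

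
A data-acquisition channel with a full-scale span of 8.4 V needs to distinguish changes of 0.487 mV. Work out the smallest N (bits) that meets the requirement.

15 bits

Number of steps required ≥ 8.4 V / 0.487 mV = 17248.46.
Need 2^N ≥ 17248.46; 2^14 = 16384, 2^15 = 32768.
Minimum N = 15.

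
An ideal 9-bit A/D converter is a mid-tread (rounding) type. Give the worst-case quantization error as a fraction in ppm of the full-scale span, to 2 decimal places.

976.56 ppm

Rounding → worst-case error = ½ LSB = V_FS/2^10, so 1e+06/1024 = 976.562 ppm of full scale.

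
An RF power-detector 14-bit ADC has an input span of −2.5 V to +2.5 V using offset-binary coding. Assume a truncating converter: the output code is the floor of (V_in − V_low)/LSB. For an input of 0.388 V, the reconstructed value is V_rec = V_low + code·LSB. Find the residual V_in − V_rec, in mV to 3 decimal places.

Step size: 5 V ÷ 2^14 = 305.18 µV.
(V_in − V_low)/LSB = (0.388 − (−2.5))/0.000305176 = 9463.3984 → code 9463 (floor).
Code 9463 maps back to (−2.5) + 9463×0.000305176 V = 0.38787842 V.
Error = 0.388 − 0.38787842 = 0.000121582 V = 0.122 mV.

0.122 mV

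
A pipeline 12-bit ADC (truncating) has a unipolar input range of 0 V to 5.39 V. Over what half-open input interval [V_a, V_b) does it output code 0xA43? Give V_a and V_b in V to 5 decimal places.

[3.45692 V, 3.45823 V)

LSB = 5.39/2^12 = 1.316 mV.
Code 0xA43 = 2627 decimal.
V_a = V_low + 2627·LSB = 3.45692 V; V_b = V_low + 2628·LSB = 3.45823 V.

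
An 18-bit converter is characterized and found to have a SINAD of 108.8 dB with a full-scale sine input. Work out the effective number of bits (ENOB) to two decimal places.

17.78 bits

ENOB = (SINAD − 1.76) / 6.02 = (108.8 − 1.76)/6.02 = 17.781.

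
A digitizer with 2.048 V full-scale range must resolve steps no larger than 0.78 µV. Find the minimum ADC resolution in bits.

Number of steps required ≥ 2.048 V / 0.78 µV = 2625641.03.
Need 2^N ≥ 2625641.03; 2^21 = 2097152, 2^22 = 4194304.
Minimum N = 22.

22 bits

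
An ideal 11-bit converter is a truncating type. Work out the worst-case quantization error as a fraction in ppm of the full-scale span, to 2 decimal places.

Truncating → worst-case error = 1 LSB = V_FS/2^11, so 1e+06/2048 = 488.281 ppm of full scale.

488.28 ppm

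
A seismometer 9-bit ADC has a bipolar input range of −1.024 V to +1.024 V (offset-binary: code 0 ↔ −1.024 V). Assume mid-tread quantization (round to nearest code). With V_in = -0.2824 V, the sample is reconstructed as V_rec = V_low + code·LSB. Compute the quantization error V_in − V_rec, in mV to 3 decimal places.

LSB = 2.048/2^9 = 4.000 mV.
(V_in − V_low)/LSB = (-0.2824 − (−1.024))/0.004 = 185.4000 → code 185 (round).
Code 185 maps back to (−1.024) + 185×0.004 V = -0.284 V.
V_in − V_rec = 0.0016 V = 1.600 mV.

1.600 mV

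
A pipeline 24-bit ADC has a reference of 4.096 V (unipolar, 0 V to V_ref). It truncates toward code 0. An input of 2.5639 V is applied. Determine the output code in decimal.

code 10501734

LSB = 4.096 V / 16777216 = 0.24 µV.
Input sits at 10501734.400 steps above V_low.
Floor → code 10501734.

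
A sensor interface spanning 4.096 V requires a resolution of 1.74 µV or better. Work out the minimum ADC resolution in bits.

Number of steps required ≥ 4.096 V / 1.74 µV = 2354022.99.
Need 2^N ≥ 2354022.99; 2^21 = 2097152, 2^22 = 4194304.
Minimum N = 22.

22 bits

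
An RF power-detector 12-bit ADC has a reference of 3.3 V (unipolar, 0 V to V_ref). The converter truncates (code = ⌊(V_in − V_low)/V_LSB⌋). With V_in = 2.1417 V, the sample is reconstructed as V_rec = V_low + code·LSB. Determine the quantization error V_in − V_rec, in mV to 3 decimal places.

0.245 mV

LSB = 3.3/2^12 = 0.806 mV.
Scaled input = 2658.3040 LSBs, so code = 2658.
V_rec = 0 + 2658·0.000805664 = 2.1414551 V.
Difference: 0.000244922 V → 0.245 mV.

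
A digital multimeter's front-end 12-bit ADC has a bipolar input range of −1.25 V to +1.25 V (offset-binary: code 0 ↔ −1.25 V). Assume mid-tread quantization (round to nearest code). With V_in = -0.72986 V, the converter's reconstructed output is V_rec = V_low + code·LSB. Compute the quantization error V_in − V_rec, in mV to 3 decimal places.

LSB = 2.5/2^12 = 0.610 mV.
(V_in − V_low)/LSB = (-0.72986 − (−1.25))/0.000610352 = 852.1974 → code 852 (round).
Reconstructed: -0.72998047 V.
Difference: 0.000120469 V → 0.120 mV.

0.120 mV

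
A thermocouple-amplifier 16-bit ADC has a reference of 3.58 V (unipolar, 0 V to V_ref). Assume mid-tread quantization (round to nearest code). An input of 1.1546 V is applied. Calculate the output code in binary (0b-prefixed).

With 65536 levels over 3.58 V, one step is 54.63 µV.
Input sits at 21136.275 steps above V_low.
Round → code 21136.
In binary (0b-prefixed): 0b101001010010000.

code 0b101001010010000 (decimal 21136)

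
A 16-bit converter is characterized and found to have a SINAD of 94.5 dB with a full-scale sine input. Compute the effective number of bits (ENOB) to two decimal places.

ENOB = (SINAD − 1.76) / 6.02 = (94.5 − 1.76)/6.02 = 15.405.

15.41 bits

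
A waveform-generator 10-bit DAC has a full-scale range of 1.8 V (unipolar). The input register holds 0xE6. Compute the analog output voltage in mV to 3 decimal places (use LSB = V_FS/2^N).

LSB = 1.8 V / 2^10 = 1.758 mV.
Code 0xE6 = 230 decimal.
V_out = 0 + 230 × 0.00175781 V = 0.404297 V.
= 404.297 mV.

404.297 mV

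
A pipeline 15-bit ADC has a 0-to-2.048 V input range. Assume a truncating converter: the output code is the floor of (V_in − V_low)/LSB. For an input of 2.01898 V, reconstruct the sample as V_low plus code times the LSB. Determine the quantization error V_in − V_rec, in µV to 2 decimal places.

42.50 µV

Step size: 2.048 V ÷ 2^15 = 62.50 µV.
Scaled input = 32303.6800 LSBs, so code = 32303.
V_rec = 0 + 32303·6.25e-05 = 2.0189375 V.
Difference: 4.25e-05 V → 42.50 µV.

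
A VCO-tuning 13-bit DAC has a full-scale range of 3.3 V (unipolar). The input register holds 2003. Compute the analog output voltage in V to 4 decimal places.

LSB = 3.3 V / 2^13 = 402.83 µV.
V_out = 0 + 2003 × 0.000402832 V = 0.806873 V.

0.8069 V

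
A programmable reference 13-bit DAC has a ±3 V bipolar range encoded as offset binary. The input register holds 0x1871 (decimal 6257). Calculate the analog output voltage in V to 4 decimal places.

1.5828 V

LSB = 6 V / 2^13 = 0.732 mV.
Code 0x1871 = 6257 decimal.
V_out = (−3) + 6257 × 0.000732422 V = 1.58276 V.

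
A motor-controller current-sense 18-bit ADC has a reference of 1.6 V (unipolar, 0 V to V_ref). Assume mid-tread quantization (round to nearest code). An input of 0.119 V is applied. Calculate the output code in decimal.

code 19497

LSB = 1.6 V / 262144 = 6.10 µV.
(0.119 − 0) / 6.10352e-06 = 19496.960 LSBs.
round(19496.960) = 19497.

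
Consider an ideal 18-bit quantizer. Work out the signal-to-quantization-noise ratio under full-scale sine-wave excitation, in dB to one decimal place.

SNR ≈ 6.02·N + 1.76 dB = 6.02·18 + 1.76 = 110.12 dB.

110.1 dB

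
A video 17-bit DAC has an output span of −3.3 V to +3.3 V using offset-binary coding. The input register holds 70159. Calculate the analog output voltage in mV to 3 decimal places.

232.787 mV

LSB = 6.6 V / 2^17 = 50.35 µV.
V_out = (−3.3) + 70159 × 5.0354e-05 V = 0.232787 V.
= 232.787 mV.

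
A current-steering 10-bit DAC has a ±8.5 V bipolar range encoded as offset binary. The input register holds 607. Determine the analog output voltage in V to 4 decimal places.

1.5771 V

LSB = 17 V / 2^10 = 16.602 mV.
V_out = (−8.5) + 607 × 0.0166016 V = 1.57715 V.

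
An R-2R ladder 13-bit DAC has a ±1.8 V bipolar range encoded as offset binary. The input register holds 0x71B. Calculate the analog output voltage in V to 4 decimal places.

-1.0006 V

LSB = 3.6 V / 2^13 = 439.45 µV.
Code 0x71B = 1819 decimal.
V_out = (−1.8) + 1819 × 0.000439453 V = -1.00063 V.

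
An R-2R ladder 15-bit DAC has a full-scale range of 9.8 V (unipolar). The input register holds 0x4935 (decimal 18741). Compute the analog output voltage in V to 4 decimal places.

LSB = 9.8 V / 2^15 = 299.07 µV.
Code 0x4935 = 18741 decimal.
V_out = 0 + 18741 × 0.000299072 V = 5.60491 V.

5.6049 V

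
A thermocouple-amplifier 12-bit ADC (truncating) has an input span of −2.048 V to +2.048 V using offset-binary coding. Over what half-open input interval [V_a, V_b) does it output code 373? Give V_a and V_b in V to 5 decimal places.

[-1.67500 V, -1.67400 V)

LSB = 4.096/2^12 = 1.000 mV.
V_a = V_low + 373·LSB = -1.675 V; V_b = V_low + 374·LSB = -1.674 V.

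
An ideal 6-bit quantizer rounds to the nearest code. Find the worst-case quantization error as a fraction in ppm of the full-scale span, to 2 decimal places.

7812.50 ppm

Rounding → worst-case error = ½ LSB = V_FS/2^7, so 1e+06/128 = 7812.5 ppm of full scale.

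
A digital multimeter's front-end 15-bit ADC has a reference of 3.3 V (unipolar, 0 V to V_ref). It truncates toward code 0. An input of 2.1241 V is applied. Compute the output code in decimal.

code 21091

Full-scale span = 3.3 V; LSB = 3.3/2^15 = 100.71 µV.
(2.1241 − 0) / 0.000100708 = 21091.669 LSBs.
⌊·⌋(21091.669) = 21091.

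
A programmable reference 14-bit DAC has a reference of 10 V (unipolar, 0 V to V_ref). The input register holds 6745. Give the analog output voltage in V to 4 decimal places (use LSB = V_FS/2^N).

4.1168 V

LSB = 10 V / 2^14 = 0.610 mV.
V_out = 0 + 6745 × 0.000610352 V = 4.11682 V.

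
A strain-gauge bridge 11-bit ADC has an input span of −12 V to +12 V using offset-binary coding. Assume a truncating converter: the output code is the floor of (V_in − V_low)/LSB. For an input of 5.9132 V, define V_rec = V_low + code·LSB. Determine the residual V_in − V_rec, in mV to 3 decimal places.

6.950 mV

LSB = 24/2^11 = 11.719 mV.
(5.9132 − (−12))/0.0117188 = 1528.5931; ⌊·⌋ gives code 1528.
Reconstructed: 5.90625 V.
Difference: 0.00695 V → 6.950 mV.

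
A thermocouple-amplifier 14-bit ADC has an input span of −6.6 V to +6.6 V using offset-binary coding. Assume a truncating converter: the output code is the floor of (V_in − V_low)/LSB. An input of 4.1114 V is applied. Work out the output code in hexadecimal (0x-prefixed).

With 16384 levels over 13.2 V, one step is 0.806 mV.
(V_in − V_low)/LSB = (4.1114 − (−6.6)) / 0.000805664 = 13295.120.
So the output code is 13295.
In hexadecimal (0x-prefixed): 0x33EF.

code 0x33EF (decimal 13295)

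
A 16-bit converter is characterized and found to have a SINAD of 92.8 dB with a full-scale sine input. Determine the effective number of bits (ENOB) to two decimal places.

15.12 bits

ENOB = (SINAD − 1.76) / 6.02 = (92.8 − 1.76)/6.02 = 15.123.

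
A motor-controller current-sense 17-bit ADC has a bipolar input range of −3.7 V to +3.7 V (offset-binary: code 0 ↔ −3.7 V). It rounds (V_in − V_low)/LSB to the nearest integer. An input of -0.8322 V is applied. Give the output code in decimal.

With 131072 levels over 7.4 V, one step is 56.46 µV.
(-0.8322 − (−3.7)) / 5.64575e-05 = 50795.714 LSBs.
Round → code 50796.

code 50796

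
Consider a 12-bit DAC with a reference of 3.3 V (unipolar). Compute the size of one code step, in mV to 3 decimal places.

Full-scale span = 3.3 V.
LSB = 3.3 / 2^12 = 3.3 / 4096 = 0.000805664 V = 0.806 mV.

0.806 mV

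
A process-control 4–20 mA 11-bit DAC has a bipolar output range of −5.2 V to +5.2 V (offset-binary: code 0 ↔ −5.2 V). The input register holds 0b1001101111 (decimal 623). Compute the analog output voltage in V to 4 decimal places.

LSB = 10.4 V / 2^11 = 5.078 mV.
Code 0b1001101111 = 623 decimal.
V_out = (−5.2) + 623 × 0.00507813 V = -2.03633 V.

-2.0363 V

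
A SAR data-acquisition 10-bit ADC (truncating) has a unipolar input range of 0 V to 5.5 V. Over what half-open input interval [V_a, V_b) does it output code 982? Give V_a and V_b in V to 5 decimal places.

[5.27441 V, 5.27979 V)

LSB = 5.5/2^10 = 5.371 mV.
V_a = V_low + 982·LSB = 5.27441 V; V_b = V_low + 983·LSB = 5.27979 V.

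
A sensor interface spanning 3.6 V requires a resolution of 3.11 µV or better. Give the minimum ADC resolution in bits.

21 bits

Number of steps required ≥ 3.6 V / 3.11 µV = 1157556.27.
Need 2^N ≥ 1157556.27; 2^20 = 1048576, 2^21 = 2097152.
Minimum N = 21.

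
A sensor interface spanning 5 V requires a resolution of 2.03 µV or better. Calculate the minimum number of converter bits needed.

22 bits

Number of steps required ≥ 5 V / 2.03 µV = 2463054.19.
Need 2^N ≥ 2463054.19; 2^21 = 2097152, 2^22 = 4194304.
Minimum N = 22.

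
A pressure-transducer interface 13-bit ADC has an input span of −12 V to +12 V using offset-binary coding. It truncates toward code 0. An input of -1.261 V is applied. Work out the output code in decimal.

LSB = 24 V / 8192 = 2.930 mV.
(-1.261 − (−12)) / 0.00292969 = 3665.579 LSBs.
Floor → code 3665.

code 3665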